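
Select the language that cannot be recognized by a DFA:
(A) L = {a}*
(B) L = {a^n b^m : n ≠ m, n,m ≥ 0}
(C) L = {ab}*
(B) {a^n b^m : n ≠ m, n,m ≥ 0}

(B) L = {a^n b^m : n ≠ m, n,m ≥ 0} is NOT regular.

The pumping lemma can be used to prove this:
After pumping a's, we can make n = m

The other languages are regular because they can be recognized by finite automata.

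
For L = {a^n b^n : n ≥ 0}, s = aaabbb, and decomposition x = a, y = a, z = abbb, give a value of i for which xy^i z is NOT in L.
i = 3

xy³z = a · aaa · abbb = aaaaabbb; aaaaabbb has 5 a's and 3 b's; 5 ≠ 3, so it is not in L.
(Other choices also work, e.g. i = 0, 2; only i = 1 is guaranteed to stay in L since xy¹z = s.)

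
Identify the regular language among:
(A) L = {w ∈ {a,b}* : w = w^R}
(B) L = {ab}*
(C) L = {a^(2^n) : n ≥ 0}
(B) {ab}*

(B) L = {ab}* is regular.

This can be recognized by a finite automaton (DFA/NFA).
Regular expressions like {ab}* define regular languages.

The other choices are not regular:
- {w ∈ {a,b}* : w = w^R}: After pumping, the string is no longer symmetric
- {a^(2^n) : n ≥ 0}: After pumping, length is no longer a power of 2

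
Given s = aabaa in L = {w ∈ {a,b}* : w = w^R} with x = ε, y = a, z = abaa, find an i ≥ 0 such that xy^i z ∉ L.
i = 2

xy²z = ε · aa · abaa = aaabaa; aaabaa reversed is aabaaa ≠ aaabaa, so it is not a palindrome and is not in L.
(Other choices also work, e.g. i = 0, 3; only i = 1 is guaranteed to stay in L since xy¹z = s.)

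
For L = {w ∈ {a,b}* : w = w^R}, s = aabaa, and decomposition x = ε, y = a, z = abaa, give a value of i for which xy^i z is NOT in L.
i = 2

xy²z = ε · aa · abaa = aaabaa; aaabaa reversed is aabaaa ≠ aaabaa, so it is not a palindrome and is not in L.
(Other choices also work, e.g. i = 0, 3; only i = 1 is guaranteed to stay in L since xy¹z = s.)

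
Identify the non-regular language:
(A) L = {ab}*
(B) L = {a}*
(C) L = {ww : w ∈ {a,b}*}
(C) {ww : w ∈ {a,b}*}

(C) L = {ww : w ∈ {a,b}*} is NOT regular.

The pumping lemma can be used to prove this:
After pumping, the two halves no longer match

The other languages are regular because they can be recognized by finite automata.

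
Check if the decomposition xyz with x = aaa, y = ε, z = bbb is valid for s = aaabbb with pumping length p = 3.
Violated: |y| > 0

The decomposition x = aaa, y = ε, z = bbb for s = aaabbb with p = 3
violates the constraint: |y| > 0

|y| = 0, but the pumping lemma requires |y| > 0 (y must be non-empty).

Pumping lemma constraints:
1. xyz = s (decomposition is valid)
2. |xy| ≤ p
3. |y| > 0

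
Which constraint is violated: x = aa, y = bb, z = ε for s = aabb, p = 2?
Violated: |xy| ≤ p

The decomposition x = aa, y = bb, z = ε for s = aabb with p = 2
violates the constraint: |xy| ≤ p

|xy| = |aabb| = 4 > 2 = p. The decomposition puts too many characters in xy.

Pumping lemma constraints:
1. xyz = s (decomposition is valid)
2. |xy| ≤ p
3. |y| > 0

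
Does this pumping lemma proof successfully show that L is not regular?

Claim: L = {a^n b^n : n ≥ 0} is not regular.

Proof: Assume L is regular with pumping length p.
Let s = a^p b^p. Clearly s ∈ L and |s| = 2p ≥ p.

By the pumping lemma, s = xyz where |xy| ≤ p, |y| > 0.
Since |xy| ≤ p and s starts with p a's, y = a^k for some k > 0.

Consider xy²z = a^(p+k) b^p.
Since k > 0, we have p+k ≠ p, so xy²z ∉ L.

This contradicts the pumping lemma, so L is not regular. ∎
The proof is correct.

This proof is valid because:
1. The string s = a^p b^p is correctly in L
2. The decomposition analysis is correct: y must consist only of a's
3. The contradiction is valid: pumping increases a's but not b's
4. The conclusion follows logically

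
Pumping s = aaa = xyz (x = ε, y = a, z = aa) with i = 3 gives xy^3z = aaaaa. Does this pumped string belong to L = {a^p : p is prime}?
Yes

xy³z = ε · aaa · aa = aaaaa.
aaaaa has length 5, which is prime, so it is in L.
(A single pumped string landing in L is not a contradiction by itself; a non-regularity proof needs some i for which xy^i z ∉ L, for every admissible decomposition.)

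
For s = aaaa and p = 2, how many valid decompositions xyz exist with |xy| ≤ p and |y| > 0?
3

For s = 'aaaa' with pumping length p = 2:

Constraints: |xy| ≤ 2, |y| > 0

Valid decompositions (|xy| ≤ p, |y| ≥ 1):
  • x='', y='a', z='aaa'
  • x='a', y='a', z='aa'
  • x='', y='aa', z='aa'

Total count: 3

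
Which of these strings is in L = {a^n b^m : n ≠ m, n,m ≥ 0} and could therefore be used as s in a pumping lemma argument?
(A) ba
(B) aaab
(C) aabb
(B) aaab

The pumping lemma is applied to a string s that lies in L, so first check membership of each option:
- (A) ba has an a after a b, so it is not of the form a^n b^m and is not in L ✗
- (B) aaab = a^3 b^1 with 3 ≠ 1, so it is in L ✓
- (C) aabb = a^2 b^2 has n = m = 2, so it is not in L ✗

Only (B) aaab is in L, so it is the only candidate that could play the role of s.
(In a complete proof one picks s in terms of the pumping length p so that |s| ≥ p is guaranteed; a fixed string like aaab illustrates the shape of such an s.)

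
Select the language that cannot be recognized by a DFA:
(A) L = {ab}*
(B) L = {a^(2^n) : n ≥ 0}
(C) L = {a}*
(B) {a^(2^n) : n ≥ 0}

(B) L = {a^(2^n) : n ≥ 0} is NOT regular.

The pumping lemma can be used to prove this:
After pumping, length is no longer a power of 2

The other languages are regular because they can be recognized by finite automata.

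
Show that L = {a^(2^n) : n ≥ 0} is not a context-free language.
Assume for contradiction that L is context-free, and let p ≥ 1 be the pumping length given by the pumping lemma for CFLs.
Choose s = a^(2^p). Then s ∈ L and |s| = 2^p ≥ p.
By the CFL pumping lemma, s = uvxyz for some u, v, x, y, z with |vxy| ≤ p, |vy| ≥ 1, and uv^i xy^i z ∈ L for every i ≥ 0.
All symbols are a's, so only lengths matter: let k = |vy|, with 1 ≤ k ≤ |vxy| ≤ p < 2^p.

Take i = 2: |uv²xy²z| = 2^p + k, and 2^p < 2^p + k < 2^p + 2^p = 2^(p+1).
So the length lies strictly between consecutive powers of two and is not a power of 2; uv²xy²z ∉ L.

This contradicts the CFL pumping lemma, which requires uv^i xy^i z ∈ L for all i ≥ 0.
Hence L = {a^(2^n) : n ≥ 0} is not context-free. ∎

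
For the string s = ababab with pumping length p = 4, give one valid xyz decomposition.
x = 'a', y = 'b', z = 'abab'

For s = ababab and p = 4, one valid decomposition is:
- x = 'a' (length 1)
- y = 'b' (length 1)
- z = 'abab' (length 4)

Verification:
- xyz = 'a' + 'b' + 'abab' = ababab ✓
- |xy| = 2 ≤ 4 ✓
- |y| = 1 > 0 ✓

All pumping lemma constraints are satisfied.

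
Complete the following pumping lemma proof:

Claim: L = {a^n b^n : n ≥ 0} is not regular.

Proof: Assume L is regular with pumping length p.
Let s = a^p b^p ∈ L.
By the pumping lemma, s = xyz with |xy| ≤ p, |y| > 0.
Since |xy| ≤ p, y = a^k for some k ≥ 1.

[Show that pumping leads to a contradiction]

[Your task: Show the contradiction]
Consider xy²z = a^(p+k) b^p.

Since k ≥ 1, we have p + k > p.
So xy²z has more a's than b's: (p+k) a's vs p b's.
This means xy²z ∉ L because a^n b^n requires equal counts.

This contradicts the pumping lemma which states xy²z ∈ L.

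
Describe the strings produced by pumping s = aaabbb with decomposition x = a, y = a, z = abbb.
{xy^i z : i ≥ 0} = {a^(2+i) b^3 : i ≥ 0} = {aabbb, aaabbb, aaaabbb, ...}

With x = a, y = a, z = abbb: Starting with aaabbb and pumping the second 'a', we get strings with 2+i a's followed by 3 b's for i = 0, 1, 2, ...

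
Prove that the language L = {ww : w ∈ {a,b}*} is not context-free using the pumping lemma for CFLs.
Assume for contradiction that L is context-free, and let p ≥ 1 be the pumping length given by the pumping lemma for CFLs.
Choose s = a^p b^p a^p b^p. Then s ∈ L (take w = a^p b^p) and |s| = 4p ≥ p.
By the CFL pumping lemma, s = uvxyz for some u, v, x, y, z with |vxy| ≤ p, |vy| ≥ 1, and uv^i xy^i z ∈ L for every i ≥ 0.

Write s as four blocks A₁ B₁ A₂ B₂ with A₁ = A₂ = a^p and B₁ = B₂ = b^p. Since |vxy| ≤ p, the window vxy lies inside at most two adjacent blocks. Take i = 0 and let t = uxz, so |t| = 4p − |vy| with 1 ≤ |vy| ≤ p. If |t| is odd, t ∉ L immediately, so assume |vy| is even (hence |vy| ≥ 2) and |t|/2 = 2p − |vy|/2, which satisfies p ≤ |t|/2 ≤ 2p − 1.

Case 1 (vxy inside A₁B₁): t = a^(p−j) b^(p−l) a^p b^p with j + l = |vy|. The second half of t has length < 2p, so it is a suffix of the trailing a^p b^p and ends in b; the first half is a^(p−j) b^(p−l) a^((j+l)/2), which ends in a because (j+l)/2 ≥ 1. The halves differ, so t ∉ L.

Case 2 (vxy inside B₁A₂, straddling the middle): t = a^p b^(p−j) a^(p−l) b^p with j + l = |vy|. If t = ww, then w is a prefix of t of length ≥ p, so w begins with a^p; and w is a suffix of t of length ≥ p, so w ends with b^p. That forces |w| ≥ 2p, contradicting |w| = |t|/2 ≤ 2p − 1. So t ∉ L.

Case 3 (vxy inside A₂B₂): t = a^p b^p a^(p−j) b^(p−l) with j + l = |vy|. The first half of t is a prefix of a^p b^p, so it begins with a; the second half is b^((j+l)/2) a^(p−j) b^(p−l), which begins with b. The halves differ, so t ∉ L.

In every case uv⁰xy⁰z = uxz ∉ L.

This contradicts the CFL pumping lemma, which requires uv^i xy^i z ∈ L for all i ≥ 0.
Hence L = {ww : w ∈ {a,b}*} is not context-free. ∎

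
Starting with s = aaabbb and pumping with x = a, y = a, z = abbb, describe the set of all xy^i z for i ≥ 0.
{xy^i z : i ≥ 0} = {a^(2+i) b^3 : i ≥ 0} = {aabbb, aaabbb, aaaabbb, ...}

With x = a, y = a, z = abbb: Starting with aaabbb and pumping the second 'a', we get strings with 2+i a's followed by 3 b's for i = 0, 1, 2, ...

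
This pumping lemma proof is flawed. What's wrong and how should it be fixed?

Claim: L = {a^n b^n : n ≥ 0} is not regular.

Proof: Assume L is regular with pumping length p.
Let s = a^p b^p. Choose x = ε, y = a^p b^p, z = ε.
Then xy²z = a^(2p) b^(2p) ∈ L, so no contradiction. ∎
Error: The decomposition violates |xy| ≤ p. With y = a^p b^p, |xy| = |y| = 2p > p. (The proof also miscomputes xy²z, which would be a^p b^p a^p b^p rather than a^(2p) b^(2p), and it wrongly treats one harmless decomposition as settling the matter — the prover does not get to choose the decomposition.)

Correction: The pumping lemma requires |xy| ≤ p, and the argument must handle every decomposition satisfying |xy| ≤ p, |y| ≥ 1. Since s starts with p a's, any such y consists only of a's, say y = a^k with k ≥ 1. Then xy²z = a^(p+k) b^p has unequal numbers of a's and b's, so xy²z ∉ L — the required contradiction.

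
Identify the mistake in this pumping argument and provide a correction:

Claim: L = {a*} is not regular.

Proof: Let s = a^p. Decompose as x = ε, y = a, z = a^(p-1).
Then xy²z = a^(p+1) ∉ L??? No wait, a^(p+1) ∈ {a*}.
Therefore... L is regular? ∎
Error: The proof attempts to show a*  is not regular, but a* IS regular!

Correction: a* is a regular language (recognized by a simple DFA with one accepting state and self-loop on 'a'). The pumping lemma can only prove non-regularity, not regularity. For regular languages, pumping always works.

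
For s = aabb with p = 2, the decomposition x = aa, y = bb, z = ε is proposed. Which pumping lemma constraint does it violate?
Violated: |xy| ≤ p

The decomposition x = aa, y = bb, z = ε for s = aabb with p = 2
violates the constraint: |xy| ≤ p

|xy| = |aabb| = 4 > 2 = p. The decomposition puts too many characters in xy.

Pumping lemma constraints:
1. xyz = s (decomposition is valid)
2. |xy| ≤ p
3. |y| > 0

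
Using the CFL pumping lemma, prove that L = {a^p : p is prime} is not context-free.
Assume for contradiction that L is context-free, and let p ≥ 1 be the pumping length given by the pumping lemma for CFLs.
Choose a prime q with q ≥ p and let s = a^q. Then s ∈ L and |s| = q ≥ p.
By the CFL pumping lemma, s = uvxyz for some u, v, x, y, z with |vxy| ≤ p, |vy| ≥ 1, and uv^i xy^i z ∈ L for every i ≥ 0.
All symbols are a's, so only lengths matter: let k = |vy|, with 1 ≤ k ≤ p. Then |uv^i xy^i z| = q + (i − 1)k.

Take i = q + 1: the length is q + qk = q(k + 1).
Both factors satisfy q ≥ 2 and k + 1 ≥ 2, so q(k + 1) is composite and uv^(q+1) xy^(q+1) z ∉ L.

This contradicts the CFL pumping lemma, which requires uv^i xy^i z ∈ L for all i ≥ 0.
Hence L = {a^p : p is prime} is not context-free. ∎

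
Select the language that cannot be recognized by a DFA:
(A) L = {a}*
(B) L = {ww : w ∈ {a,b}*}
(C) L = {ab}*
(B) {ww : w ∈ {a,b}*}

(B) L = {ww : w ∈ {a,b}*} is NOT regular.

The pumping lemma can be used to prove this:
After pumping, the two halves no longer match

The other languages are regular because they can be recognized by finite automata.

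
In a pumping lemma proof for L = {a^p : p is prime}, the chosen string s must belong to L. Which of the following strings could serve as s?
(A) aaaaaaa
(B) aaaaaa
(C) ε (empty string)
(A) aaaaaaa

The pumping lemma is applied to a string s that lies in L, so first check membership of each option:
- (A) aaaaaaa has length 7, which is prime, so it is in L ✓
- (B) aaaaaa has length 6 = 2 × 3, which is not prime, so it is not in L ✗
- (C) ε has length 0, which is not prime, so it is not in L ✗

Only (A) aaaaaaa is in L, so it is the only candidate that could play the role of s.
(In a complete proof one picks s in terms of the pumping length p so that |s| ≥ p is guaranteed; a fixed string like aaaaaaa illustrates the shape of such an s.)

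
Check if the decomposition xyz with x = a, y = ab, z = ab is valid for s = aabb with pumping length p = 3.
Violated: xyz = s

The decomposition x = a, y = ab, z = ab for s = aabb with p = 3
violates the constraint: xyz = s

xyz = 'a' + 'ab' + 'ab' = 'aabab' ≠ 'aabb' = s. The decomposition doesn't reconstruct s.

Pumping lemma constraints:
1. xyz = s (decomposition is valid)
2. |xy| ≤ p
3. |y| > 0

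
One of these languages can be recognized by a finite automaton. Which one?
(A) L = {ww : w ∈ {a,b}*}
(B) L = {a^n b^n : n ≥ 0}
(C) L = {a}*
(C) {a}*

(C) L = {a}* is regular.

This can be recognized by a finite automaton (DFA/NFA).
Regular expressions like {a}* define regular languages.

The other choices are not regular:
- {a^n b^n : n ≥ 0}: After pumping, the number of a's and b's become unequal
- {ww : w ∈ {a,b}*}: After pumping, the two halves no longer match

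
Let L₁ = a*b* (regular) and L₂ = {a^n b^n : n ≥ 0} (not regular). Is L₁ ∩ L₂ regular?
No — L₁ ∩ L₂ is not regular.

Every string a^n b^n already lies in a*b*, so L₁ ∩ L₂ = {a^n b^n : n ≥ 0} = L₂ itself, which is the standard non-regular language (pump s = a^p b^p).

Note that the bare facts "L₁ regular, L₂ non-regular" do not settle the question by themselves: the closure of regular languages under ∪, ∩, complement and difference applies only when BOTH operands are regular. With a non-regular operand the result can come out regular or non-regular depending on the specific languages, so one has to work out L₁ ∩ L₂ for this particular pair, as above.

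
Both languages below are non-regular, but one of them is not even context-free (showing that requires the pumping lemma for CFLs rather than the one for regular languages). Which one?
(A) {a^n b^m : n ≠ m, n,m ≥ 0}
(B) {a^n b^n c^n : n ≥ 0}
(B) {a^n b^n c^n : n ≥ 0}

(B) {a^n b^n c^n : n ≥ 0} requires the CFL pumping lemma.

- {a^n b^m : n ≠ m, n,m ≥ 0} is context-free (but not regular)
  • Can be shown non-regular with the regular pumping lemma
  • After pumping a's, we can make n = m

- {a^n b^n c^n : n ≥ 0} is NOT context-free
  • Requires the CFL pumping lemma to prove
  • Cannot maintain three equal counts simultaneously

The CFL pumping lemma is "stronger" in that it can prove non-membership
in the larger class of context-free languages.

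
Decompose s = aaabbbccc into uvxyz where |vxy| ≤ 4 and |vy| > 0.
u='aa', v='a', x='bb', y='b', z='ccc'

For s = aaabbbccc with pumping length p = 4:

One valid decomposition:
- u = 'aa'
- v = 'a'
- x = 'bb'
- y = 'b'
- z = 'ccc'

Verification:
- uvxyz = 'aa' + 'a' + 'bb' + 'b' + 'ccc' = aaabbbccc ✓
- |vxy| = |'abbb'| = 4 ≤ 4 ✓
- |vy| = |'ab'| = 2 > 0 ✓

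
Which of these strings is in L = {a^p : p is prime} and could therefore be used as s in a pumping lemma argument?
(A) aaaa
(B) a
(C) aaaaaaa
(C) aaaaaaa

The pumping lemma is applied to a string s that lies in L, so first check membership of each option:
- (A) aaaa has length 4 = 2 × 2, which is not prime, so it is not in L ✗
- (B) a has length 1, which is not prime, so it is not in L ✗
- (C) aaaaaaa has length 7, which is prime, so it is in L ✓

Only (C) aaaaaaa is in L, so it is the only candidate that could play the role of s.
(In a complete proof one picks s in terms of the pumping length p so that |s| ≥ p is guaranteed; a fixed string like aaaaaaa illustrates the shape of such an s.)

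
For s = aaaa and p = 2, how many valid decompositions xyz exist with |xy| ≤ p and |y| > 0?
3

For s = 'aaaa' with pumping length p = 2:

Constraints: |xy| ≤ 2, |y| > 0

Valid decompositions (|xy| ≤ p, |y| ≥ 1):
  • x='', y='a', z='aaa'
  • x='a', y='a', z='aa'
  • x='', y='aa', z='aa'

Total count: 3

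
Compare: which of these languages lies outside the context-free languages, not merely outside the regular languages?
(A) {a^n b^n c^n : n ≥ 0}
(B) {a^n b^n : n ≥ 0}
(A) {a^n b^n c^n : n ≥ 0}

(A) {a^n b^n c^n : n ≥ 0} requires the CFL pumping lemma.

- {a^n b^n : n ≥ 0} is context-free (but not regular)
  • Can be shown non-regular with the regular pumping lemma
  • After pumping, the number of a's and b's become unequal

- {a^n b^n c^n : n ≥ 0} is NOT context-free
  • Requires the CFL pumping lemma to prove
  • Cannot maintain three equal counts simultaneously

The CFL pumping lemma is "stronger" in that it can prove non-membership
in the larger class of context-free languages.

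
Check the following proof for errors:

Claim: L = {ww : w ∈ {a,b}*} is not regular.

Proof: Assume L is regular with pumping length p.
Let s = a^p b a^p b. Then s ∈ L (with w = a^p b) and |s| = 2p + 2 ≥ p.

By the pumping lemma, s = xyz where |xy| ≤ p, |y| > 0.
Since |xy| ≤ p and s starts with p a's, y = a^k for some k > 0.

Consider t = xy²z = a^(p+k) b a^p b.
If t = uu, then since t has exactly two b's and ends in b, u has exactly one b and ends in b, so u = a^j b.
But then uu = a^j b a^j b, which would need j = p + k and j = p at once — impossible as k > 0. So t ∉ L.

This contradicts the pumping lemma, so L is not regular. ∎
The proof is correct.

This proof is valid because:
1. s = a^p b a^p b is in L and is chosen in terms of p, so |s| ≥ p holds for every p
2. The decomposition analysis is correct: |xy| ≤ p forces y to lie inside the leading a's
3. The contradiction is valid: the argument shows a^(p+k) b a^p b cannot be split into two equal halves
4. The conclusion follows logically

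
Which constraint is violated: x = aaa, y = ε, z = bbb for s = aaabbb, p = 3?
Violated: |y| > 0

The decomposition x = aaa, y = ε, z = bbb for s = aaabbb with p = 3
violates the constraint: |y| > 0

|y| = 0, but the pumping lemma requires |y| > 0 (y must be non-empty).

Pumping lemma constraints:
1. xyz = s (decomposition is valid)
2. |xy| ≤ p
3. |y| > 0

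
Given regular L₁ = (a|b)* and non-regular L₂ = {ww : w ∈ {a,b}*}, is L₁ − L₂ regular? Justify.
No — L₁ − L₂ is not regular.

L₁ − L₂ is the complement of {ww} within {a,b}*. If it were regular, its complement {ww} would be regular as well (regular languages are closed under complement) — contradiction. So L₁ − L₂ is not regular.

Note that the bare facts "L₁ regular, L₂ non-regular" do not settle the question by themselves: the closure of regular languages under ∪, ∩, complement and difference applies only when BOTH operands are regular. With a non-regular operand the result can come out regular or non-regular depending on the specific languages, so one has to work out L₁ − L₂ for this particular pair, as above.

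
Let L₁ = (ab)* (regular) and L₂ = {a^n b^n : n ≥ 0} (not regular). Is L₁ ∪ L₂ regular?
No — L₁ ∪ L₂ is not regular.

Let U = (ab)* ∪ {a^n b^n}. If U were regular, then U ∩ aa*bb* would be regular (closure under intersection with a regular language). But (ab)* ∩ aa*bb* = {ab} and {a^n b^n} ∩ aa*bb* = {a^n b^n : n ≥ 1}, so U ∩ aa*bb* = {a^n b^n : n ≥ 1}, which is not regular. Hence U is not regular.

Note that the bare facts "L₁ regular, L₂ non-regular" do not settle the question by themselves: the closure of regular languages under ∪, ∩, complement and difference applies only when BOTH operands are regular. With a non-regular operand the result can come out regular or non-regular depending on the specific languages, so one has to work out L₁ ∪ L₂ for this particular pair, as above.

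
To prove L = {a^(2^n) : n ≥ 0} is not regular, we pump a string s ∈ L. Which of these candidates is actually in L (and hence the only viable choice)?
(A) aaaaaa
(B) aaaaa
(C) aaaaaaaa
(C) aaaaaaaa

The pumping lemma is applied to a string s that lies in L, so first check membership of each option:
- (A) aaaaaa has length 6, strictly between 2^2 = 4 and 2^3 = 8, so it is not in L ✗
- (B) aaaaa has length 5, strictly between 2^2 = 4 and 2^3 = 8, so it is not in L ✗
- (C) aaaaaaaa has length 8 = 2^3, so it is in L ✓

Only (C) aaaaaaaa is in L, so it is the only candidate that could play the role of s.
(In a complete proof one picks s in terms of the pumping length p so that |s| ≥ p is guaranteed; a fixed string like aaaaaaaa illustrates the shape of such an s.)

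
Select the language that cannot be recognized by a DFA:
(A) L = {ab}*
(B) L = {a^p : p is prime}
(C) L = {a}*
(B) {a^p : p is prime}

(B) L = {a^p : p is prime} is NOT regular.

The pumping lemma can be used to prove this:
After pumping, the length becomes composite

The other languages are regular because they can be recognized by finite automata.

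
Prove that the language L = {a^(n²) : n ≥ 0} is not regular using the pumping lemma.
Assume for contradiction that L is regular, and let p ≥ 1 be the pumping length given by the pumping lemma.
Choose s = a^(p²). Then s ∈ L and |s| = p² ≥ p.
By the pumping lemma, s = xyz for some x, y, z with |xy| ≤ p, |y| ≥ 1, and xy^i z ∈ L for every i ≥ 0.
Here y = a^k for some k with 1 ≤ k ≤ |xy| ≤ p.

Take i = 2: |xy²z| = p² + k.
Now p² < p² + k ≤ p² + p < p² + 2p + 1 = (p + 1)².
So |xy²z| lies strictly between the consecutive squares p² and (p + 1)², hence is not a perfect square, and xy²z ∉ L.

This contradicts the pumping lemma, which requires xy^i z ∈ L for all i ≥ 0.
Hence L = {a^(n²) : n ≥ 0} is not regular. ∎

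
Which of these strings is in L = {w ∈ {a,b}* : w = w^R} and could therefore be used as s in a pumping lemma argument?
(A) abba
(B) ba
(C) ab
(A) abba

The pumping lemma is applied to a string s that lies in L, so first check membership of each option:
- (A) abba reversed is abba, the same string, so it is a palindrome and is in L ✓
- (B) ba reversed is ab ≠ ba, so it is not a palindrome and is not in L ✗
- (C) ab reversed is ba ≠ ab, so it is not a palindrome and is not in L ✗

Only (A) abba is in L, so it is the only candidate that could play the role of s.
(In a complete proof one picks s in terms of the pumping length p so that |s| ≥ p is guaranteed; a fixed string like abba illustrates the shape of such an s.)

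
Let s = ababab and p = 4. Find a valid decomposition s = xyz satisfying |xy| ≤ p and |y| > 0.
x = 'ab', y = 'a', z = 'bab'

For s = ababab and p = 4, one valid decomposition is:
- x = 'ab' (length 2)
- y = 'a' (length 1)
- z = 'bab' (length 3)

Verification:
- xyz = 'ab' + 'a' + 'bab' = ababab ✓
- |xy| = 3 ≤ 4 ✓
- |y| = 1 > 0 ✓

All pumping lemma constraints are satisfied.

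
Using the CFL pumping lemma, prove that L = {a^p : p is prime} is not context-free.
Assume for contradiction that L is context-free, and let p ≥ 1 be the pumping length given by the pumping lemma for CFLs.
Choose a prime q with q ≥ p and let s = a^q. Then s ∈ L and |s| = q ≥ p.
By the CFL pumping lemma, s = uvxyz for some u, v, x, y, z with |vxy| ≤ p, |vy| ≥ 1, and uv^i xy^i z ∈ L for every i ≥ 0.
All symbols are a's, so only lengths matter: let k = |vy|, with 1 ≤ k ≤ p. Then |uv^i xy^i z| = q + (i − 1)k.

Take i = q + 1: the length is q + qk = q(k + 1).
Both factors satisfy q ≥ 2 and k + 1 ≥ 2, so q(k + 1) is composite and uv^(q+1) xy^(q+1) z ∉ L.

This contradicts the CFL pumping lemma, which requires uv^i xy^i z ∈ L for all i ≥ 0.
Hence L = {a^p : p is prime} is not context-free. ∎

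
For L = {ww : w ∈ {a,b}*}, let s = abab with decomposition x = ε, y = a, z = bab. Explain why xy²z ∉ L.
xy²z = aabab ∉ L

Pumping with i = 2 replaces y = a by y² = aa:
- Original: s = xyz = abab; abab splits into halves ab · ab, which are equal, so it is in L (w = ab)
- Pumped: xy²z = ε · aa · bab = aabab
- aabab has odd length 5, so it cannot be written as ww and is not in L

The pumping lemma would require xy²z ∈ L, so this decomposition yields a contradiction.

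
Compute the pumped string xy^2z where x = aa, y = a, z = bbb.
aaaabbb

Given x = 'aa', y = 'a', z = 'bbb' and i = 2:

xy^2z = x + y·y·...·y (2 times) + z
       = 'aa' + 'a'^2 + 'bbb'
       = 'aa' + 'aa' + 'bbb'
       = 'aaaabbb'

The pumped string is 'aaaabbb' with length 7.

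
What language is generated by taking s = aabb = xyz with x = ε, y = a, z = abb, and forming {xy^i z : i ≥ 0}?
{xy^i z : i ≥ 0} = {a^(i+1) b^2 : i ≥ 0} = {abb, aabb, aaabb, ...}

With x = ε, y = a, z = abb: Starting with aabb and pumping the first 'a' (z = abb keeps the second 'a'), we get strings with i+1 a's followed by 2 b's for i = 0, 1, 2, ...; note bb is not produced because z always contributes one a.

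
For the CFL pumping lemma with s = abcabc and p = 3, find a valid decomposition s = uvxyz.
u='ab', v='c', x='a', y='b', z='c'

For s = abcabc with pumping length p = 3:

One valid decomposition:
- u = 'ab'
- v = 'c'
- x = 'a'
- y = 'b'
- z = 'c'

Verification:
- uvxyz = 'ab' + 'c' + 'a' + 'b' + 'c' = abcabc ✓
- |vxy| = |'cab'| = 3 ≤ 3 ✓
- |vy| = |'cb'| = 2 > 0 ✓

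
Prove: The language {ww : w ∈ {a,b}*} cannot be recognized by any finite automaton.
Assume for contradiction that L is regular, and let p ≥ 1 be the pumping length given by the pumping lemma.
Choose s = a^p b a^p b. Then s ∈ L (take w = a^p b) and |s| = 2p + 2 ≥ p.
By the pumping lemma, s = xyz for some x, y, z with |xy| ≤ p, |y| ≥ 1, and xy^i z ∈ L for every i ≥ 0.
Since |xy| ≤ p and the first p symbols of s are all a's, y = a^k for some k with 1 ≤ k ≤ p.

Take i = 2: t = xy²z = a^(p + k) b a^p b.
Suppose t = uu for some string u. The string t contains exactly two b's and ends in b, so u contains exactly one b and ends in b; hence u = a^j b for some j, and uu = a^j b a^j b. Comparing with t = a^(p + k) b a^p b forces j = p + k (first block) and j = p (second block), which is impossible since k ≥ 1. So t ∉ L.

This contradicts the pumping lemma, which requires xy^i z ∈ L for all i ≥ 0.
Hence L = {ww : w ∈ {a,b}*} is not regular. ∎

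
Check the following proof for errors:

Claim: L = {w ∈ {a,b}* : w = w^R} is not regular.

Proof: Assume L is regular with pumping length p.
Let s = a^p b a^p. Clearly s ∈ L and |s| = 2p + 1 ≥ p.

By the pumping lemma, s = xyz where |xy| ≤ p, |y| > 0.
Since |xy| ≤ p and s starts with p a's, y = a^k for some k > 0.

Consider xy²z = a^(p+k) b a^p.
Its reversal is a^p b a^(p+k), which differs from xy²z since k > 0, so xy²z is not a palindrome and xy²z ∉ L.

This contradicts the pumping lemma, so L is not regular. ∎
The proof is correct.

This proof is valid because:
1. s = a^p b a^p is in L and is chosen in terms of p, so |s| ≥ p holds for every p
2. The decomposition analysis is correct: |xy| ≤ p forces y to lie inside the leading a's
3. The contradiction is valid: a^(p+k) b a^p has more a's before the b than after it, so it is not a palindrome
4. The conclusion follows logically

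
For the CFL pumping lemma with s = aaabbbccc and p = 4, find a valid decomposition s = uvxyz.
u='aa', v='a', x='bb', y='b', z='ccc'

For s = aaabbbccc with pumping length p = 4:

One valid decomposition:
- u = 'aa'
- v = 'a'
- x = 'bb'
- y = 'b'
- z = 'ccc'

Verification:
- uvxyz = 'aa' + 'a' + 'bb' + 'b' + 'ccc' = aaabbbccc ✓
- |vxy| = |'abbb'| = 4 ≤ 4 ✓
- |vy| = |'ab'| = 2 > 0 ✓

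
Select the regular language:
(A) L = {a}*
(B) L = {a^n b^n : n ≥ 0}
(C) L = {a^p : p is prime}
(A) {a}*

(A) L = {a}* is regular.

This can be recognized by a finite automaton (DFA/NFA).
Regular expressions like {a}* define regular languages.

The other choices are not regular:
- {a^p : p is prime}: After pumping, the length becomes composite
- {a^n b^n : n ≥ 0}: After pumping, the number of a's and b's become unequal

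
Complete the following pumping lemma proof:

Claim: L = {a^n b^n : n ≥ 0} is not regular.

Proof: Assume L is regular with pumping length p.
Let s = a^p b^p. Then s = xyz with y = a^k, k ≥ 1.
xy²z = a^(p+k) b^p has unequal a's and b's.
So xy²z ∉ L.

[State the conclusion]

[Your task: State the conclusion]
This contradicts the pumping lemma for regular languages,
which guarantees xy^i z ∈ L for all i ≥ 0.

Since our assumption that L is regular leads to a contradiction,
we conclude that L = {a^n b^n : n ≥ 0} is NOT regular. ∎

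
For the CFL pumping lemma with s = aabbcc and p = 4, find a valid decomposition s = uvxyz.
u='a', v='a', x='bb', y='c', z='c'

For s = aabbcc with pumping length p = 4:

One valid decomposition:
- u = 'a'
- v = 'a'
- x = 'bb'
- y = 'c'
- z = 'c'

Verification:
- uvxyz = 'a' + 'a' + 'bb' + 'c' + 'c' = aabbcc ✓
- |vxy| = |'abbc'| = 4 ≤ 4 ✓
- |vy| = |'ac'| = 2 > 0 ✓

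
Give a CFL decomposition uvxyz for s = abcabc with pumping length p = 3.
u='ab', v='c', x='a', y='b', z='c'

For s = abcabc with pumping length p = 3:

One valid decomposition:
- u = 'ab'
- v = 'c'
- x = 'a'
- y = 'b'
- z = 'c'

Verification:
- uvxyz = 'ab' + 'c' + 'a' + 'b' + 'c' = abcabc ✓
- |vxy| = |'cab'| = 3 ≤ 3 ✓
- |vy| = |'cb'| = 2 > 0 ✓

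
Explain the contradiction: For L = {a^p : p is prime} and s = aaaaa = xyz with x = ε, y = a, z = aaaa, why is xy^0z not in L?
xy⁰z = aaaa ∉ L

Pumping with i = 0 replaces y = a by y⁰ = ε:
- Original: s = xyz = aaaaa; aaaaa has length 5, which is prime, so it is in L
- Pumped: xy⁰z = ε · ε · aaaa = aaaa
- aaaa has length 4 = 2 × 2, which is not prime, so it is not in L

The pumping lemma would require xy⁰z ∈ L, so this decomposition yields a contradiction.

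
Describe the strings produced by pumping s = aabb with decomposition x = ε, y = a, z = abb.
{xy^i z : i ≥ 0} = {a^(i+1) b^2 : i ≥ 0} = {abb, aabb, aaabb, ...}

With x = ε, y = a, z = abb: Starting with aabb and pumping the first 'a' (z = abb keeps the second 'a'), we get strings with i+1 a's followed by 2 b's for i = 0, 1, 2, ...; note bb is not produced because z always contributes one a.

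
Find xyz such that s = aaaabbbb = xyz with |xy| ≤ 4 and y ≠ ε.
x = '', y = 'aaaa', z = 'bbbb'

For s = aaaabbbb and p = 4, one valid decomposition is:
- x = '' (length 0)
- y = 'aaaa' (length 4)
- z = 'bbbb' (length 4)

Verification:
- xyz = '' + 'aaaa' + 'bbbb' = aaaabbbb ✓
- |xy| = 4 ≤ 4 ✓
- |y| = 4 > 0 ✓

All pumping lemma constraints are satisfied.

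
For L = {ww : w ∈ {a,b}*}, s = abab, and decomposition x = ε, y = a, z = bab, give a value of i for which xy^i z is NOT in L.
i = 3

xy³z = ε · aaa · bab = aaabab; aaabab has length 6; its halves are aaa and bab, which differ, so it is not in L.
(Other choices also work, e.g. i = 0, 2; only i = 1 is guaranteed to stay in L since xy¹z = s.)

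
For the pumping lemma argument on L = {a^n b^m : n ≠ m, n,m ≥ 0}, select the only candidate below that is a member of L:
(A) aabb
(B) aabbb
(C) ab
(B) aabbb

The pumping lemma is applied to a string s that lies in L, so first check membership of each option:
- (A) aabb = a^2 b^2 has n = m = 2, so it is not in L ✗
- (B) aabbb = a^2 b^3 with 2 ≠ 3, so it is in L ✓
- (C) ab = a^1 b^1 has n = m = 1, so it is not in L ✗

Only (B) aabbb is in L, so it is the only candidate that could play the role of s.
(In a complete proof one picks s in terms of the pumping length p so that |s| ≥ p is guaranteed; a fixed string like aabbb illustrates the shape of such an s.)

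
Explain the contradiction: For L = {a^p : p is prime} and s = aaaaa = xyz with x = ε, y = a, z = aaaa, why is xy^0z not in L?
xy⁰z = aaaa ∉ L

Pumping with i = 0 replaces y = a by y⁰ = ε:
- Original: s = xyz = aaaaa; aaaaa has length 5, which is prime, so it is in L
- Pumped: xy⁰z = ε · ε · aaaa = aaaa
- aaaa has length 4 = 2 × 2, which is not prime, so it is not in L

The pumping lemma would require xy⁰z ∈ L, so this decomposition yields a contradiction.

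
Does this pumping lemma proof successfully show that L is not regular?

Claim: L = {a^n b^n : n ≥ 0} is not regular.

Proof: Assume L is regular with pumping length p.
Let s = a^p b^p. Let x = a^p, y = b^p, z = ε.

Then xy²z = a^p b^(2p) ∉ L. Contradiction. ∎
The proof is INCORRECT.

Error: The decomposition violates |xy| ≤ p.
With x = a^p and y = b^p, we have |xy| = 2p > p.
The pumping lemma requires |xy| ≤ p, so y must be within the first p characters.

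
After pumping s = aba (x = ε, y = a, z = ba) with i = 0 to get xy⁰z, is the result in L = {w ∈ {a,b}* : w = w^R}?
No

xy⁰z = ε · ε · ba = ba.
ba reversed is ab ≠ ba, so it is not a palindrome and is not in L.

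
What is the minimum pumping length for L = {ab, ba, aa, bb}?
p = 3

For a finite language L, the pumping lemma holds vacuously if p > max|s| for s ∈ L.

The longest string in L = {ab, ba, aa, bb} has length 2.
If p = 3, then no string s ∈ L has |s| ≥ p, so the condition is vacuously true.

The minimum pumping length is p = 3.

Why no smaller p works: for any p ≤ 2, the longest string s ∈ L has |s| = 2 ≥ p, so it would
have to be pumpable; but pumping up (i = 2, 3, ...) produces ever longer strings, which cannot all lie in the
finite language L. So the pumping property fails for every p ≤ 2.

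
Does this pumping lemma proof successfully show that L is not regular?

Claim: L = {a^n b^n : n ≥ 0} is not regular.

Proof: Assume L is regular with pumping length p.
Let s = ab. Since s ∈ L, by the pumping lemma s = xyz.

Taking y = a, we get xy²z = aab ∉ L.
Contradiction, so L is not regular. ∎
The proof is INCORRECT.

Error: The string s = ab may be shorter than p.
The pumping lemma only applies to strings with |s| ≥ p, and p is not under our control.
We must choose s in terms of p, e.g. s = a^p b^p, to ensure |s| ≥ p.
(The proof also fixes one particular y; a valid argument must handle every decomposition with |xy| ≤ p and |y| ≥ 1 — for s = a^p b^p this forces y = a^k, and then xy²z = a^(p+k) b^p ∉ L.)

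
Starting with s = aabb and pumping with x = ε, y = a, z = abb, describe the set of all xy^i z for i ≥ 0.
{xy^i z : i ≥ 0} = {a^(i+1) b^2 : i ≥ 0} = {abb, aabb, aaabb, ...}

With x = ε, y = a, z = abb: Starting with aabb and pumping the first 'a' (z = abb keeps the second 'a'), we get strings with i+1 a's followed by 2 b's for i = 0, 1, 2, ...; note bb is not produced because z always contributes one a.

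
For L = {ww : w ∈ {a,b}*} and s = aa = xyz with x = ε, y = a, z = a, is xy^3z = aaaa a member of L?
Yes

xy³z = ε · aaa · a = aaaa.
aaaa splits into halves aa · aa, which are equal, so it is in L (w = aa).
(A single pumped string landing in L is not a contradiction by itself; a non-regularity proof needs some i for which xy^i z ∉ L, for every admissible decomposition.)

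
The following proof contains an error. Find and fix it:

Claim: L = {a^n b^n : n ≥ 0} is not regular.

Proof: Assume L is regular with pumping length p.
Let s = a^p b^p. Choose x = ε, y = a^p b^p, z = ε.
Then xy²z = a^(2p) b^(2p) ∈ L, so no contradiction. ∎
Error: The decomposition violates |xy| ≤ p. With y = a^p b^p, |xy| = |y| = 2p > p. (The proof also miscomputes xy²z, which would be a^p b^p a^p b^p rather than a^(2p) b^(2p), and it wrongly treats one harmless decomposition as settling the matter — the prover does not get to choose the decomposition.)

Correction: The pumping lemma requires |xy| ≤ p, and the argument must handle every decomposition satisfying |xy| ≤ p, |y| ≥ 1. Since s starts with p a's, any such y consists only of a's, say y = a^k with k ≥ 1. Then xy²z = a^(p+k) b^p has unequal numbers of a's and b's, so xy²z ∉ L — the required contradiction.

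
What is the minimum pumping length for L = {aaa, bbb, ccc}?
p = 4

For a finite language L, the pumping lemma holds vacuously if p > max|s| for s ∈ L.

The longest string in L = {aaa, bbb, ccc} has length 3.
If p = 4, then no string s ∈ L has |s| ≥ p, so the condition is vacuously true.

The minimum pumping length is p = 4.

Why no smaller p works: for any p ≤ 3, the longest string s ∈ L has |s| = 3 ≥ p, so it would
have to be pumpable; but pumping up (i = 2, 3, ...) produces ever longer strings, which cannot all lie in the
finite language L. So the pumping property fails for every p ≤ 3.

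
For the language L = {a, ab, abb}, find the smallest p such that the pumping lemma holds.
p = 4

For a finite language L, the pumping lemma holds vacuously if p > max|s| for s ∈ L.

The longest string in L = {a, ab, abb} has length 3.
If p = 4, then no string s ∈ L has |s| ≥ p, so the condition is vacuously true.

The minimum pumping length is p = 4.

Why no smaller p works: for any p ≤ 3, the longest string s ∈ L has |s| = 3 ≥ p, so it would
have to be pumpable; but pumping up (i = 2, 3, ...) produces ever longer strings, which cannot all lie in the
finite language L. So the pumping property fails for every p ≤ 3.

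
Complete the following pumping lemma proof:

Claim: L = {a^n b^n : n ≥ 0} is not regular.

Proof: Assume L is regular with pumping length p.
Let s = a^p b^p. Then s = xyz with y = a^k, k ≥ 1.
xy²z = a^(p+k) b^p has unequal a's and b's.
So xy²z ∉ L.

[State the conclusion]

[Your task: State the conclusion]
This contradicts the pumping lemma for regular languages,
which guarantees xy^i z ∈ L for all i ≥ 0.

Since our assumption that L is regular leads to a contradiction,
we conclude that L = {a^n b^n : n ≥ 0} is NOT regular. ∎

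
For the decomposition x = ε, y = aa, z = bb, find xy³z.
aaaaaabb

Given x = '', y = 'aa', z = 'bb' and i = 3:

xy^3z = x + y·y·...·y (3 times) + z
       = '' + 'aa'^3 + 'bb'
       = '' + 'aaaaaa' + 'bb'
       = 'aaaaaabb'

The pumped string is 'aaaaaabb' with length 8.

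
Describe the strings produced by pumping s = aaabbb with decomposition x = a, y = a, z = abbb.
{xy^i z : i ≥ 0} = {a^(2+i) b^3 : i ≥ 0} = {aabbb, aaabbb, aaaabbb, ...}

With x = a, y = a, z = abbb: Starting with aaabbb and pumping the second 'a', we get strings with 2+i a's followed by 3 b's for i = 0, 1, 2, ...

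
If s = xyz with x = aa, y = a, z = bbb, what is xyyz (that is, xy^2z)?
aaaabbb

Given x = 'aa', y = 'a', z = 'bbb' and i = 2:

xy^2z = x + y·y·...·y (2 times) + z
       = 'aa' + 'a'^2 + 'bbb'
       = 'aa' + 'aa' + 'bbb'
       = 'aaaabbb'

The pumped string is 'aaaabbb' with length 7.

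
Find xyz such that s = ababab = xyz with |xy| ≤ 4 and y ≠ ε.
x = '', y = 'ab', z = 'abab'

For s = ababab and p = 4, one valid decomposition is:
- x = '' (length 0)
- y = 'ab' (length 2)
- z = 'abab' (length 4)

Verification:
- xyz = '' + 'ab' + 'abab' = ababab ✓
- |xy| = 2 ≤ 4 ✓
- |y| = 2 > 0 ✓

All pumping lemma constraints are satisfied.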